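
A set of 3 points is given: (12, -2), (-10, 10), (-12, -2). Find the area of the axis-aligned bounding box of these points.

x ranges over [-12, 12], width 24.
y ranges over [-2, 10], height 12.
Area = 24 × 12 = 288.

288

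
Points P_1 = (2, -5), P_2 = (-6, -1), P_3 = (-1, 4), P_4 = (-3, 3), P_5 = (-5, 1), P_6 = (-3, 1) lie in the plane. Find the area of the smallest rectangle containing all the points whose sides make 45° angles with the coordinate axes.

65

In coordinates u = x + y, v = x − y the rectangle is axis-aligned; the map (x,y)→(u,v) scales areas by 2.
u-values: -3, -7, 3, 0, -4, -2; range = 3 − (-7) = 10.
v-values: 7, -5, -5, -6, -6, -4; range = 7 − (-6) = 13.
Area = (10 × 13) / 2 = 65.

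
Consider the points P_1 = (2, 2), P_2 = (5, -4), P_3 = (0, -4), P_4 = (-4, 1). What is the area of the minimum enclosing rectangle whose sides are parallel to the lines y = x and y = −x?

In coordinates u = x + y, v = x − y the rectangle is axis-aligned; the map (x,y)→(u,v) scales areas by 2.
u-values: 4, 1, -4, -3; range = 4 − (-4) = 8.
v-values: 0, 9, 4, -5; range = 9 − (-5) = 14.
Area = (8 × 14) / 2 = 56.

56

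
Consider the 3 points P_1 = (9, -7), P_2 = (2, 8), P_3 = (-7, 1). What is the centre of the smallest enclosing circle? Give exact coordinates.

(44/23, -27/23)

Side lengths²: P_1P_2² = 274, P_1P_3² = 320, P_2P_3² = 130.
Since P_1P_3² = 320 < 274 + 130 = 404, the triangle is acute, so the smallest enclosing circle is the circumcircle.
Circumcentre = (44/23, -27/23), r² = 44525/529.
Centre = (44/23, -27/23).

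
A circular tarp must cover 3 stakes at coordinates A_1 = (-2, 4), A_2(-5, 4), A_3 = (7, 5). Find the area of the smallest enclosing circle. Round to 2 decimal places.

Side lengths²: A_1A_2² = 9, A_1A_3² = 82, A_2A_3² = 145.
Since A_2A_3² = 145 ≥ 82 + 9 = 91, the angle opposite A_2A_3 is not acute, so the smallest enclosing circle has A_2A_3 as diameter.
Centre = midpoint of A_2A_3 = (1, 4.5), r² = 145/4 = 36.25.
Area = π·r² = π·36.25 ≈ 113.88.

113.88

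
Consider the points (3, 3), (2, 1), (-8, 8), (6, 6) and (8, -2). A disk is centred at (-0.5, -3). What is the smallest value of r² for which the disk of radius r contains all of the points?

177.25

The required radius is the distance from (-0.5, -3) to the farthest point.
Squared distances: 48.25, 22.25, 177.25, 123.25, 73.25.
Maximum is 177.25, attained at (-8, 8).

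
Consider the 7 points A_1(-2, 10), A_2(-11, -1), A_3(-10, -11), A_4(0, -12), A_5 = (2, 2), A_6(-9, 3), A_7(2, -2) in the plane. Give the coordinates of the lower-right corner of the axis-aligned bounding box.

x-range [-11, 2], y-range [-12, 10].
The lower-right corner is (2, -12).

(2, -12)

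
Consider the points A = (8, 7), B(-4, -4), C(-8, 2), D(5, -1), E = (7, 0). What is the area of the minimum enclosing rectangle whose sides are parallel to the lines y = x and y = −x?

In coordinates u = x + y, v = x − y the rectangle is axis-aligned; the map (x,y)→(u,v) scales areas by 2.
u-values: 15, -8, -6, 4, 7; range = 15 − (-8) = 23.
v-values: 1, 0, -10, 6, 7; range = 7 − (-10) = 17.
Area = (23 × 17) / 2 = 195.5.

195.5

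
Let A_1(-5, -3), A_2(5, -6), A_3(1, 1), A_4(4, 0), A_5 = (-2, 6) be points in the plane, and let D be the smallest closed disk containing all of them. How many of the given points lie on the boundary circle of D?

3

By Welzl's lemma the MEC is supported by two points (diametrically opposite) or three points (on a circumcircle).
The minimum enclosing circle is determined by three boundary points: A_1, A_2, A_5.
Their circumcentre is (29/22, -7/66) with r² = 105185/2178.
The farthest remaining point A_4 is at distance² 15689/2178 ≤ 105185/2178.
The points at distance exactly r from the centre are A_1, A_2, A_5 — 3 points.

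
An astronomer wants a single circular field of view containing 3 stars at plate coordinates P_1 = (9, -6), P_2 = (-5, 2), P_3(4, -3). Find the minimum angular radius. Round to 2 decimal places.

Side lengths²: P_1P_2² = 260, P_1P_3² = 34, P_2P_3² = 106.
Since P_1P_2² = 260 ≥ 106 + 34 = 140, the angle opposite P_1P_2 is not acute, so the smallest enclosing circle has P_1P_2 as diameter.
Centre = midpoint of P_1P_2 = (2, -2), r² = 260/4 = 65.
r = √65 ≈ 8.06.

8.06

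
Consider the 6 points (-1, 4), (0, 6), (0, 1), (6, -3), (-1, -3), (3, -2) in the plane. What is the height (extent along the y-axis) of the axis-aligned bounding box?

max y = 6, min y = -3, so height = 9.

9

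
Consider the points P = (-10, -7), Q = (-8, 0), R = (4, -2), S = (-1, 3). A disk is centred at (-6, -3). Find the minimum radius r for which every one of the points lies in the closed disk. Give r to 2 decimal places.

The required radius is the distance from (-6, -3) to the farthest point.
Squared distances: 32, 13, 101, 61.
Maximum is 101, attained at R.
r = √101 ≈ 10.05.

10.05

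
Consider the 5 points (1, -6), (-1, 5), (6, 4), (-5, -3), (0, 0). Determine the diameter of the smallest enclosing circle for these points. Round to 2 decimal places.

By Welzl's lemma the MEC is supported by two points (diametrically opposite) or three points (on a circumcircle).
The farthest pair is (6, 4)–(-5, -3) with squared distance 170. The circle on this segment as diameter has centre (0.5, 0.5) and r² = 170/4 = 42.5.
Check (1, -6): distance² to centre = 42.5 ≤ 42.5, so it lies inside.
All remaining points lie in this disk, and no smaller disk contains both endpoints, so this is the minimum enclosing circle.
Diameter = 2r = 2√(42.5) ≈ 13.04.

13.04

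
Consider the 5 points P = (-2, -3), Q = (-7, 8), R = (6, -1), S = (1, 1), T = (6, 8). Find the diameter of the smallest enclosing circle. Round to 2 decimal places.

15.81

The minimum enclosing circle of a finite set is fixed by two of the points (as a diameter) or three (as a circumcircle).
The farthest pair is Q–R with squared distance 250. The circle on this segment as diameter has centre (-0.5, 3.5) and r² = 250/4 = 62.5.
Check P: distance² to centre = 44.5 ≤ 62.5, so it lies inside.
All remaining points lie in this disk, and no smaller disk contains both endpoints, so this is the minimum enclosing circle.
Diameter = 2r = 2√(62.5) ≈ 15.81.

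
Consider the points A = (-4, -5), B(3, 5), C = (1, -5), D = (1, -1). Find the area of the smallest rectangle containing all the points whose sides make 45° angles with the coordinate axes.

68

In coordinates u = x + y, v = x − y the rectangle is axis-aligned; the map (x,y)→(u,v) scales areas by 2.
u-values: -9, 8, -4, 0; range = 8 − (-9) = 17.
v-values: 1, -2, 6, 2; range = 6 − (-2) = 8.
Area = (17 × 8) / 2 = 68.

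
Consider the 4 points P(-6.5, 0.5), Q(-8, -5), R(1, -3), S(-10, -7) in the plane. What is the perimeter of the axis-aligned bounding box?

37

Width = max x − min x = 1 − (-10) = 11.
Height = max y − min y = 0.5 − (-7) = 7.5.
Perimeter = 2(11 + 7.5) = 37.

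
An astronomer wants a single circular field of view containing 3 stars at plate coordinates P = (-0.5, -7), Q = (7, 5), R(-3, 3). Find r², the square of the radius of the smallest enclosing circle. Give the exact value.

19669/392

Side lengths²: PQ² = 200.25, PR² = 106.25, QR² = 104.
Since PQ² = 200.25 < 106.25 + 104 = 210.25, the triangle is acute, so the smallest enclosing circle is the circumcircle.
Circumcentre = (83/28, -23/28), r² = 19669/392.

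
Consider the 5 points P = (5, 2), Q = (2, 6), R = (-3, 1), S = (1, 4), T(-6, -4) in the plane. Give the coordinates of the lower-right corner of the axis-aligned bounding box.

(5, -4)

x-range [-6, 5], y-range [-4, 6].
The lower-right corner is (5, -4).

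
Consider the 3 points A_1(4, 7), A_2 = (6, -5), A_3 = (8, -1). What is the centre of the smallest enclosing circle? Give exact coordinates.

Side lengths²: A_1A_2² = 148, A_1A_3² = 80, A_2A_3² = 20.
Since A_1A_2² = 148 ≥ 80 + 20 = 100, the angle opposite A_1A_2 is not acute, so the smallest enclosing circle has A_1A_2 as diameter.
Centre = midpoint of A_1A_2 = (5, 1), r² = 148/4 = 37.
Centre = (5, 1).

(5, 1)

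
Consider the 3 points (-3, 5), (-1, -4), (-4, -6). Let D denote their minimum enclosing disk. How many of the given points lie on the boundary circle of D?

2

Call the three points A, B, C in the order given.
Side lengths²: AB² = 85, AC² = 122, BC² = 13.
Since AC² = 122 ≥ 85 + 13 = 98, the angle opposite AC is not acute, so the smallest enclosing circle has AC as diameter.
Centre = midpoint of AC = (-3.5, -0.5), r² = 122/4 = 30.5.
The points at distance exactly r from the centre are (-3, 5), (-4, -6) — 2 points.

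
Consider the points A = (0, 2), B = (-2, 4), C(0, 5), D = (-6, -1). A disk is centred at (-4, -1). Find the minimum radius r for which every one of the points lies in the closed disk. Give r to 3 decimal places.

7.211

The required radius is the distance from (-4, -1) to the farthest point.
Squared distances: 25, 29, 52, 4.
Maximum is 52, attained at C.
r = √52 ≈ 7.211.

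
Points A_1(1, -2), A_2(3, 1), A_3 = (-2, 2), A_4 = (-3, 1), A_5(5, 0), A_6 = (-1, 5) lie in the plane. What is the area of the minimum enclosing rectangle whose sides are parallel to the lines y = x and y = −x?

38.5

In coordinates u = x + y, v = x − y the rectangle is axis-aligned; the map (x,y)→(u,v) scales areas by 2.
u-values: -1, 4, 0, -2, 5, 4; range = 5 − (-2) = 7.
v-values: 3, 2, -4, -4, 5, -6; range = 5 − (-6) = 11.
Area = (7 × 11) / 2 = 38.5.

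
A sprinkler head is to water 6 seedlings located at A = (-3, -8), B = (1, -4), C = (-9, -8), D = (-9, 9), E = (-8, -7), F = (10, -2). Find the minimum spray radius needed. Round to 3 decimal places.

11.512

The minimum enclosing circle of a finite set is fixed by two of the points (as a diameter) or three (as a circumcircle).
The minimum enclosing circle is determined by three boundary points: C, D, F.
Their circumcentre is (-47/38, 0.5) with r² = 95677/722.
The farthest remaining point E is at distance² 73637/722 ≤ 95677/722.
r = √(95677/722) ≈ 11.512.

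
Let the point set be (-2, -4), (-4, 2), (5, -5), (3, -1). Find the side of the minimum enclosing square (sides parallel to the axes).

The bounding box has width 9 and height 7.
An axis-aligned square enclosing the set must have side ≥ max(width, height).
So the minimum side is max(9, 7) = 9.

9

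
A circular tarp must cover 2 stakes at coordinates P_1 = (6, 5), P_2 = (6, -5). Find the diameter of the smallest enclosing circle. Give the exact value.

10

The smallest circle enclosing two points has them as diameter endpoints.
Centre = midpoint = (6, 0); r² = |P_1P_2|²/4 = 100/4 = 25.
Diameter = 2r = 2√25 = 10.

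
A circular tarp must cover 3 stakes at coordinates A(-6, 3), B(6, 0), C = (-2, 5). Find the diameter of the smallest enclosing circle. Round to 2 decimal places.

Side lengths²: AB² = 153, AC² = 20, BC² = 89.
Since AB² = 153 ≥ 89 + 20 = 109, the angle opposite AB is not acute, so the smallest enclosing circle has AB as diameter.
Centre = midpoint of AB = (0, 1.5), r² = 153/4 = 38.25.
Diameter = 2r = 2√(38.25) ≈ 12.37.

12.37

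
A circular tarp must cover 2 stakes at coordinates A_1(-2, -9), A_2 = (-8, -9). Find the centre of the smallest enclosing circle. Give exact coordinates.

The smallest circle enclosing two points has them as diameter endpoints.
Centre = midpoint = (-5, -9); r² = |A_1A_2|²/4 = 36/4 = 9.
Centre = (-5, -9).

(-5, -9)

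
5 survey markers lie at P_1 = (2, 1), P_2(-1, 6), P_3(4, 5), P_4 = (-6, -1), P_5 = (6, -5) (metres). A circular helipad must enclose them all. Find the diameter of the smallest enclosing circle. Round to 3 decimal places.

13.642

By Welzl's lemma the MEC is supported by two points (diametrically opposite) or three points (on a circumcircle).
The minimum enclosing circle is determined by three boundary points: P_2, P_4, P_5.
Their circumcentre is (21/26, -15/26) with r² = 15725/338.
The farthest remaining point P_3 is at distance² 13957/338 ≤ 15725/338.
Diameter = 2r = 2√(15725/338) ≈ 13.642.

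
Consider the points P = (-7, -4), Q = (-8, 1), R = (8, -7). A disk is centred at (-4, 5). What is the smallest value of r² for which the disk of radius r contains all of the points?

The required radius is the distance from (-4, 5) to the farthest point.
Squared distances: 90, 32, 288.
Maximum is 288, attained at R.

288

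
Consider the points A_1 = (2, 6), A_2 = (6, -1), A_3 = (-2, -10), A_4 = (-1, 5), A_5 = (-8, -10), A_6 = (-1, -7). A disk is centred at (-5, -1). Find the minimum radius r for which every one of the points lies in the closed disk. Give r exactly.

11

The required radius is the distance from (-5, -1) to the farthest point.
Squared distances: 98, 121, 90, 52, 90, 52.
Maximum is 121, attained at A_2.
r = √121 = 11.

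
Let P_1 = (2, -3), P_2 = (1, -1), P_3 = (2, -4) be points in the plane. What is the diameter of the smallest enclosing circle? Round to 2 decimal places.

Side lengths²: P_1P_2² = 5, P_1P_3² = 1, P_2P_3² = 10.
Since P_2P_3² = 10 ≥ 5 + 1 = 6, the angle opposite P_2P_3 is not acute, so the smallest enclosing circle has P_2P_3 as diameter.
Centre = midpoint of P_2P_3 = (1.5, -2.5), r² = 10/4 = 2.5.
Diameter = 2r = 2√(2.5) ≈ 3.16.

3.16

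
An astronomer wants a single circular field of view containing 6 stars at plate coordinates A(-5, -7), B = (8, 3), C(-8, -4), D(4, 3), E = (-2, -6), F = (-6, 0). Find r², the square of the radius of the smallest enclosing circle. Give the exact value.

A smallest enclosing disk is always determined by at most three of the input points on its boundary.
The farthest pair is B–C with squared distance 305. The circle on this segment as diameter has centre (0, -0.5) and r² = 305/4 = 76.25.
Check A: distance² to centre = 67.25 ≤ 76.25, so it lies inside.
All remaining points lie in this disk, and no smaller disk contains both endpoints, so this is the minimum enclosing circle.

76.25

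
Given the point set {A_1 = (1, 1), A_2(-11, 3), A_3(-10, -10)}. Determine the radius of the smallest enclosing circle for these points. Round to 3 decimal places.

Side lengths²: A_1A_2² = 148, A_1A_3² = 242, A_2A_3² = 170.
Since A_1A_3² = 242 < 170 + 148 = 318, the triangle is acute, so the smallest enclosing circle is the circumcircle.
Circumcentre = (-41/7, -22/7), r² = 3145/49.
r = √(3145/49) ≈ 8.011.

8.011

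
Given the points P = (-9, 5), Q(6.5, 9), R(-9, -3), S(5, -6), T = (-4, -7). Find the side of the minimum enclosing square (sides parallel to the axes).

16

The bounding box has width 15.5 and height 16.
An axis-aligned square enclosing the set must have side ≥ max(width, height).
So the minimum side is max(15.5, 16) = 16.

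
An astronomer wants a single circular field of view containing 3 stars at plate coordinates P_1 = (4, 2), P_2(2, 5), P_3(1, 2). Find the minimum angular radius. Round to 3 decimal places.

Side lengths²: P_1P_2² = 13, P_1P_3² = 9, P_2P_3² = 10.
Since P_1P_2² = 13 < 10 + 9 = 19, the triangle is acute, so the smallest enclosing circle is the circumcircle.
Circumcentre = (2.5, 19/6), r² = 65/18.
r = √(65/18) ≈ 1.900.

1.900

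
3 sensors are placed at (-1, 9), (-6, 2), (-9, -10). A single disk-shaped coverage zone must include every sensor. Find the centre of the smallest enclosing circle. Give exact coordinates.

(-5, -0.5)

Call the three points A, B, C in the order given.
Side lengths²: AB² = 74, AC² = 425, BC² = 153.
Since AC² = 425 ≥ 153 + 74 = 227, the angle opposite AC is not acute, so the smallest enclosing circle has AC as diameter.
Centre = midpoint of AC = (-5, -0.5), r² = 425/4 = 106.25.
Centre = (-5, -0.5).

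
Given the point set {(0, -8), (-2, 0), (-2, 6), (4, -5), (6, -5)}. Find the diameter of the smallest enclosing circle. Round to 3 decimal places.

The minimum enclosing circle is determined by three boundary points: (0, -8), (-2, 6), (6, -5).
Their circumcentre is (1/6, -5/6) with r² = 925/18.
The farthest remaining point (4, -5) is at distance² 577/18 ≤ 925/18.
Diameter = 2r = 2√(925/18) ≈ 14.337.

14.337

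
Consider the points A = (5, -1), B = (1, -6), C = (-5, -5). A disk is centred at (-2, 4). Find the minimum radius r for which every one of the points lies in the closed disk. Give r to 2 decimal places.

10.44

The required radius is the distance from (-2, 4) to the farthest point.
Squared distances: 74, 109, 90.
Maximum is 109, attained at B.
r = √109 ≈ 10.44.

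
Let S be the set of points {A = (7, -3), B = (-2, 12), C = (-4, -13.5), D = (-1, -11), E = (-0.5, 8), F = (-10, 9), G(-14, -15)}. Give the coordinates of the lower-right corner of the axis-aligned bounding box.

x-range [-14, 7], y-range [-15, 12].
The lower-right corner is (7, -15).

(7, -15)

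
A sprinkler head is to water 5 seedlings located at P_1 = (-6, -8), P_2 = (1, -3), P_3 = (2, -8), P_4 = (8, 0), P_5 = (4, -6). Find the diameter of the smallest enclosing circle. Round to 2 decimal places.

The farthest pair is P_1–P_4 with squared distance 260. The circle on this segment as diameter has centre (1, -4) and r² = 260/4 = 65.
Check P_2: distance² to centre = 1 ≤ 65, so it lies inside.
All remaining points lie in this disk, and no smaller disk contains both endpoints, so this is the minimum enclosing circle.
Diameter = 2r = 2√65 ≈ 16.12.

16.12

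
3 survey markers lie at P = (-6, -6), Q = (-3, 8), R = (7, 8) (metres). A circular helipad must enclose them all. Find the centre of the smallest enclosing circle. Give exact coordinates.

Side lengths²: PQ² = 205, PR² = 365, QR² = 100.
Since PR² = 365 ≥ 205 + 100 = 305, the angle opposite PR is not acute, so the smallest enclosing circle has PR as diameter.
Centre = midpoint of PR = (0.5, 1), r² = 365/4 = 91.25.
Centre = (0.5, 1).

(0.5, 1)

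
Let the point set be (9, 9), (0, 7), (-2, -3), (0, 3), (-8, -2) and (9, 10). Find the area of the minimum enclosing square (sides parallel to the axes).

The bounding box has width 17 and height 13.
An axis-aligned square enclosing the set must have side ≥ max(width, height).
So the minimum side is max(17, 13) = 17.
Area = 17² = 289.

289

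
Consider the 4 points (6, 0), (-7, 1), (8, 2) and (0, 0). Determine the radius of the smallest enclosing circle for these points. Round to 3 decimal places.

The minimum enclosing circle of a finite set is fixed by two of the points (as a diameter) or three (as a circumcircle).
The farthest pair is (-7, 1)–(8, 2) with squared distance 226. The circle on this segment as diameter has centre (0.5, 1.5) and r² = 226/4 = 56.5.
Check (6, 0): distance² to centre = 32.5 ≤ 56.5, so it lies inside.
All remaining points lie in this disk, and no smaller disk contains both endpoints, so this is the minimum enclosing circle.
r = √(56.5) ≈ 7.517.

7.517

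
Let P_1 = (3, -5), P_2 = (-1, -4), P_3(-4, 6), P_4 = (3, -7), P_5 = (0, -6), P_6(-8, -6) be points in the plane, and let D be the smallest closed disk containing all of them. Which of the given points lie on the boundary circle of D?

A smallest enclosing disk is always determined by at most three of the input points on its boundary.
The minimum enclosing circle is determined by three boundary points: P_3, P_4, P_6.
Their circumcentre is (-69/34, -45/34) with r² = 33245/578.
The farthest remaining point P_1 is at distance² 22433/578 ≤ 33245/578.
The points at distance exactly r from the centre are P_3, P_4, P_6 — 3 points.

P_3, P_4, P_6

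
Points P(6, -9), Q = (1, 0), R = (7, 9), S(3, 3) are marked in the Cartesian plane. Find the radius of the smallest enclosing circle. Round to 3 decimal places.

A smallest enclosing disk is always determined by at most three of the input points on its boundary.
The farthest pair is P–R with squared distance 325. The circle on this segment as diameter has centre (6.5, 0) and r² = 325/4 = 81.25.
Check Q: distance² to centre = 30.25 ≤ 81.25, so it lies inside.
All remaining points lie in this disk, and no smaller disk contains both endpoints, so this is the minimum enclosing circle.
r = √(81.25) ≈ 9.014.

9.014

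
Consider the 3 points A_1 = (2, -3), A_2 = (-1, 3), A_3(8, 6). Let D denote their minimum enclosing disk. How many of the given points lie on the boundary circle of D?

Side lengths²: A_1A_2² = 45, A_1A_3² = 117, A_2A_3² = 90.
Since A_1A_3² = 117 < 90 + 45 = 135, the triangle is acute, so the smallest enclosing circle is the circumcircle.
Circumcentre = (61/14, 27/14), r² = 2925/98.
The points at distance exactly r from the centre are A_1, A_2, A_3 — 3 points.

3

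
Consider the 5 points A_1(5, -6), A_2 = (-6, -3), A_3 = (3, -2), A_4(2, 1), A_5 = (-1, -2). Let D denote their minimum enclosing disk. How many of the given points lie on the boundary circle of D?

3

By Welzl's lemma the MEC is supported by two points (diametrically opposite) or three points (on a circumcircle).
The minimum enclosing circle is determined by three boundary points: A_1, A_2, A_4.
Their circumcentre is (-7/17, -71/17) with r² = 9425/289.
The farthest remaining point A_3 is at distance² 4733/289 ≤ 9425/289.
The points at distance exactly r from the centre are A_1, A_2, A_4 — 3 points.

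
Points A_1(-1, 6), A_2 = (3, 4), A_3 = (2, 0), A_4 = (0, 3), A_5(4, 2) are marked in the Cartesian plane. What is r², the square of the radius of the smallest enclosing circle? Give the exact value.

205/18

The minimum enclosing circle of a finite set is fixed by two of the points (as a diameter) or three (as a circumcircle).
The minimum enclosing circle is determined by three boundary points: A_1, A_3, A_5.
Their circumcentre is (5/6, 19/6) with r² = 205/18.
The farthest remaining point A_2 is at distance² 97/18 ≤ 205/18.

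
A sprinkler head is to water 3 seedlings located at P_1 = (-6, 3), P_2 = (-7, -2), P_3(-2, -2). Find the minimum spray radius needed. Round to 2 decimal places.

Side lengths²: P_1P_2² = 26, P_1P_3² = 41, P_2P_3² = 25.
Since P_1P_3² = 41 < 26 + 25 = 51, the triangle is acute, so the smallest enclosing circle is the circumcircle.
Circumcentre = (-4.5, 0.1), r² = 10.66.
r = √(10.66) ≈ 3.26.

3.26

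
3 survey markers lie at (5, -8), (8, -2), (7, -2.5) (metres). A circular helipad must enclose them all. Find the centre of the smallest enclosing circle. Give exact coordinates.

Call the three points A, B, C in the order given.
Side lengths²: AB² = 45, AC² = 34.25, BC² = 1.25.
Since AB² = 45 ≥ 34.25 + 1.25 = 35.5, the angle opposite AB is not acute, so the smallest enclosing circle has AB as diameter.
Centre = midpoint of AB = (6.5, -5), r² = 45/4 = 11.25.
Centre = (6.5, -5).

(6.5, -5)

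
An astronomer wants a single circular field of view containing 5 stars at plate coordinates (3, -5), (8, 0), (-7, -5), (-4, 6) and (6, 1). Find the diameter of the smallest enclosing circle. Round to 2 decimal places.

The minimum enclosing circle is determined by three boundary points: (8, 0), (-7, -5), (-4, 6).
Their circumcentre is (0, -1) with r² = 65.
The farthest remaining point (6, 1) is at distance² 40 ≤ 65.
Diameter = 2r = 2√65 ≈ 16.12.

16.12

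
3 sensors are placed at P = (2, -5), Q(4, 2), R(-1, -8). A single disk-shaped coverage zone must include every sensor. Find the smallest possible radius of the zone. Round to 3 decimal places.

5.590

Side lengths²: PQ² = 53, PR² = 18, QR² = 125.
Since QR² = 125 ≥ 53 + 18 = 71, the angle opposite QR is not acute, so the smallest enclosing circle has QR as diameter.
Centre = midpoint of QR = (1.5, -3), r² = 125/4 = 31.25.
r = √(31.25) ≈ 5.590.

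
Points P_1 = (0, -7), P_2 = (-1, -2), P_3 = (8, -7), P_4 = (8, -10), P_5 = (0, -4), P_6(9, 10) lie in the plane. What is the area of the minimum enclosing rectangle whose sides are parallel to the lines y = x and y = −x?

247

In coordinates u = x + y, v = x − y the rectangle is axis-aligned; the map (x,y)→(u,v) scales areas by 2.
u-values: -7, -3, 1, -2, -4, 19; range = 19 − (-7) = 26.
v-values: 7, 1, 15, 18, 4, -1; range = 18 − (-1) = 19.
Area = (26 × 19) / 2 = 247.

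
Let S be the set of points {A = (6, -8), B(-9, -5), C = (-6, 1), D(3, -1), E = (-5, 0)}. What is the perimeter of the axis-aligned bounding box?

Width = max x − min x = 6 − (-9) = 15.
Height = max y − min y = 1 − (-8) = 9.
Perimeter = 2(15 + 9) = 48.

48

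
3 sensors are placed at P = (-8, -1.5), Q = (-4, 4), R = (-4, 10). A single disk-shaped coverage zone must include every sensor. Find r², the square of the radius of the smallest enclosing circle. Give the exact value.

37.0625

Side lengths²: PQ² = 46.25, PR² = 148.25, QR² = 36.
Since PR² = 148.25 ≥ 46.25 + 36 = 82.25, the angle opposite PR is not acute, so the smallest enclosing circle has PR as diameter.
Centre = midpoint of PR = (-6, 4.25), r² = 148.25/4 = 37.0625.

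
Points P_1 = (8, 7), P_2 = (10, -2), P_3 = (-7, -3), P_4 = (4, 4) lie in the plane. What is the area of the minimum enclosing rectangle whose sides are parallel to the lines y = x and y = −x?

200

In coordinates u = x + y, v = x − y the rectangle is axis-aligned; the map (x,y)→(u,v) scales areas by 2.
u-values: 15, 8, -10, 8; range = 15 − (-10) = 25.
v-values: 1, 12, -4, 0; range = 12 − (-4) = 16.
Area = (25 × 16) / 2 = 200.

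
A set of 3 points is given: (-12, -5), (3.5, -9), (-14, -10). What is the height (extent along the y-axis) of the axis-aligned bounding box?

max y = -5, min y = -10, so height = 5.

5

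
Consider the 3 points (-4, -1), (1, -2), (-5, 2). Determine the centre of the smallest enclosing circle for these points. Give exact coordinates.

Call the three points A, B, C in the order given.
Side lengths²: AB² = 26, AC² = 10, BC² = 52.
Since BC² = 52 ≥ 26 + 10 = 36, the angle opposite BC is not acute, so the smallest enclosing circle has BC as diameter.
Centre = midpoint of BC = (-2, 0), r² = 52/4 = 13.
Centre = (-2, 0).

(-2, 0)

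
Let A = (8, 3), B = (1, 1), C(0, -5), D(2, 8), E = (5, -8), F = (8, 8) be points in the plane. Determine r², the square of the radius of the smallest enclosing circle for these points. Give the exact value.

The minimum enclosing circle of a finite set is fixed by two of the points (as a diameter) or three (as a circumcircle).
The minimum enclosing circle is determined by three boundary points: D, E, F.
Their circumcentre is (5, 0.28125) with r² = 68.5791015625.
The farthest remaining point C is at distance² 52.8916015625 ≤ 68.5791015625.

68.5791015625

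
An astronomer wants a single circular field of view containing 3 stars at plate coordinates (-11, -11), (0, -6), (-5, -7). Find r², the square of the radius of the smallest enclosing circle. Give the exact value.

Call the three points A, B, C in the order given.
Side lengths²: AB² = 146, AC² = 52, BC² = 26.
Since AB² = 146 ≥ 52 + 26 = 78, the angle opposite AB is not acute, so the smallest enclosing circle has AB as diameter.
Centre = midpoint of AB = (-5.5, -8.5), r² = 146/4 = 36.5.

36.5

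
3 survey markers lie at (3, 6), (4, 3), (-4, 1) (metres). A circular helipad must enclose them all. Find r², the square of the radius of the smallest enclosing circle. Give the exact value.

3145/169

Call the three points A, B, C in the order given.
Side lengths²: AB² = 10, AC² = 74, BC² = 68.
Since AC² = 74 < 68 + 10 = 78, the triangle is acute, so the smallest enclosing circle is the circumcircle.
Circumcentre = (-4/13, 42/13), r² = 3145/169.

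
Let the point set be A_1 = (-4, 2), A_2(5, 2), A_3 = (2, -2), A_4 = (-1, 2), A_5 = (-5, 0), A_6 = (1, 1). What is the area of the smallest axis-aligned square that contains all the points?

The bounding box has width 10 and height 4.
An axis-aligned square enclosing the set must have side ≥ max(width, height).
So the minimum side is max(10, 4) = 10.
Area = 10² = 100.

100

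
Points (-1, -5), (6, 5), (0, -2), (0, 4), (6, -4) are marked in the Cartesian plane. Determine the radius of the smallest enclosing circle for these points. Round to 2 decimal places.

By Welzl's lemma the MEC is supported by two points (diametrically opposite) or three points (on a circumcircle).
The farthest pair is (-1, -5)–(6, 5) with squared distance 149. The circle on this segment as diameter has centre (2.5, 0) and r² = 149/4 = 37.25.
Check (0, -2): distance² to centre = 10.25 ≤ 37.25, so it lies inside.
All remaining points lie in this disk, and no smaller disk contains both endpoints, so this is the minimum enclosing circle.
r = √(37.25) ≈ 6.10.

6.10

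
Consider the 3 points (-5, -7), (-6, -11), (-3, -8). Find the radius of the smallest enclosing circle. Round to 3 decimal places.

2.173

Call the three points A, B, C in the order given.
Side lengths²: AB² = 17, AC² = 5, BC² = 18.
Since BC² = 18 < 17 + 5 = 22, the triangle is acute, so the smallest enclosing circle is the circumcircle.
Circumcentre = (-29/6, -55/6), r² = 85/18.
r = √(85/18) ≈ 2.173.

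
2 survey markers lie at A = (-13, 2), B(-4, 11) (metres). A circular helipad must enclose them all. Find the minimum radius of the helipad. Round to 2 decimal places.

6.36

The smallest circle enclosing two points has them as diameter endpoints.
Centre = midpoint = (-8.5, 6.5); r² = |AB|²/4 = 162/4 = 40.5.
r = √(40.5) ≈ 6.36.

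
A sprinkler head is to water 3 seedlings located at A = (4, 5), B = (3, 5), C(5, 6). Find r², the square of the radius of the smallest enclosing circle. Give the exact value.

1.25

Side lengths²: AB² = 1, AC² = 2, BC² = 5.
Since BC² = 5 ≥ 2 + 1 = 3, the angle opposite BC is not acute, so the smallest enclosing circle has BC as diameter.
Centre = midpoint of BC = (4, 5.5), r² = 5/4 = 1.25.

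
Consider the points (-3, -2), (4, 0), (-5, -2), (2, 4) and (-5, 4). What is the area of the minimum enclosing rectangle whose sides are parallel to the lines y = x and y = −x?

In coordinates u = x + y, v = x − y the rectangle is axis-aligned; the map (x,y)→(u,v) scales areas by 2.
u-values: -5, 4, -7, 6, -1; range = 6 − (-7) = 13.
v-values: -1, 4, -3, -2, -9; range = 4 − (-9) = 13.
Area = (13 × 13) / 2 = 84.5.

84.5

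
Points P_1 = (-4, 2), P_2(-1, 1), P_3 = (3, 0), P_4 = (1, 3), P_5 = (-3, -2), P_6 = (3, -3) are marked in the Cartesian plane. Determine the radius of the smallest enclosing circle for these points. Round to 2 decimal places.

By Welzl's lemma the MEC is supported by two points (diametrically opposite) or three points (on a circumcircle).
The farthest pair is P_1–P_6 with squared distance 74. The circle on this segment as diameter has centre (-0.5, -0.5) and r² = 74/4 = 18.5.
Check P_2: distance² to centre = 2.5 ≤ 18.5, so it lies inside.
All remaining points lie in this disk, and no smaller disk contains both endpoints, so this is the minimum enclosing circle.
r = √(18.5) ≈ 4.30.

4.30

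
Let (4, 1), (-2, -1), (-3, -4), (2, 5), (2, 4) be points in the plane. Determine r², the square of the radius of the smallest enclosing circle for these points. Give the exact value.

26.5

The minimum enclosing circle of a finite set is fixed by two of the points (as a diameter) or three (as a circumcircle).
The farthest pair is (-3, -4)–(2, 5) with squared distance 106. The circle on this segment as diameter has centre (-0.5, 0.5) and r² = 106/4 = 26.5.
Check (4, 1): distance² to centre = 20.5 ≤ 26.5, so it lies inside.
All remaining points lie in this disk, and no smaller disk contains both endpoints, so this is the minimum enclosing circle.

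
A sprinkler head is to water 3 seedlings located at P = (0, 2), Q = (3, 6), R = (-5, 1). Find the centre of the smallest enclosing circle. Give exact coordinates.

(-1, 3.5)

Side lengths²: PQ² = 25, PR² = 26, QR² = 89.
Since QR² = 89 ≥ 26 + 25 = 51, the angle opposite QR is not acute, so the smallest enclosing circle has QR as diameter.
Centre = midpoint of QR = (-1, 3.5), r² = 89/4 = 22.25.
Centre = (-1, 3.5).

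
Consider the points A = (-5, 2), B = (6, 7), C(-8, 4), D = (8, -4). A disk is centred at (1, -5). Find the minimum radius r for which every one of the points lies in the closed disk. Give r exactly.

13

The required radius is the distance from (1, -5) to the farthest point.
Squared distances: 85, 169, 162, 50.
Maximum is 169, attained at B.
r = √169 = 13.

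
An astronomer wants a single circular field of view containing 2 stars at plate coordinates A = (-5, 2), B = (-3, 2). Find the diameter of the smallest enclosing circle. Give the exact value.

2

The smallest circle enclosing two points has them as diameter endpoints.
Centre = midpoint = (-4, 2); r² = |AB|²/4 = 4/4 = 1.
Diameter = 2r = 2√1 = 2.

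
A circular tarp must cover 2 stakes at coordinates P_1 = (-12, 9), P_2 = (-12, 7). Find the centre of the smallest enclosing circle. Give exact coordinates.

The smallest circle enclosing two points has them as diameter endpoints.
Centre = midpoint = (-12, 8); r² = |P_1P_2|²/4 = 4/4 = 1.
Centre = (-12, 8).

(-12, 8)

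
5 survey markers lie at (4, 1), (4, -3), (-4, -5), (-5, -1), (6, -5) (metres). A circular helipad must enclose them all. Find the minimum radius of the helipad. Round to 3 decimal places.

5.852

A smallest enclosing disk is always determined by at most three of the input points on its boundary.
The farthest pair is (-5, -1)–(6, -5) with squared distance 137. The circle on this segment as diameter has centre (0.5, -3) and r² = 137/4 = 34.25.
Check (4, 1): distance² to centre = 28.25 ≤ 34.25, so it lies inside.
All remaining points lie in this disk, and no smaller disk contains both endpoints, so this is the minimum enclosing circle.
r = √(34.25) ≈ 5.852.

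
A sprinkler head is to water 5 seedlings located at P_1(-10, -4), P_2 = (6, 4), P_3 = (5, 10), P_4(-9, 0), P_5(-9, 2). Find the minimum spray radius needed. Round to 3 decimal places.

By Welzl's lemma the MEC is supported by two points (diametrically opposite) or three points (on a circumcircle).
The farthest pair is P_1–P_3 with squared distance 421. The circle on this segment as diameter has centre (-2.5, 3) and r² = 421/4 = 105.25.
Check P_2: distance² to centre = 73.25 ≤ 105.25, so it lies inside.
All remaining points lie in this disk, and no smaller disk contains both endpoints, so this is the minimum enclosing circle.
r = √(105.25) ≈ 10.259.

10.259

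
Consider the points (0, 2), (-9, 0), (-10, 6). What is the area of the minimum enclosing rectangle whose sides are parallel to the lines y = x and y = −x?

77

In coordinates u = x + y, v = x − y the rectangle is axis-aligned; the map (x,y)→(u,v) scales areas by 2.
u-values: 2, -9, -4; range = 2 − (-9) = 11.
v-values: -2, -9, -16; range = -2 − (-16) = 14.
Area = (11 × 14) / 2 = 77.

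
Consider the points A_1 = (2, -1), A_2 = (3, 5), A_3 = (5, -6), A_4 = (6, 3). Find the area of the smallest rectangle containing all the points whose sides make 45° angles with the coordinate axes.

65

In coordinates u = x + y, v = x − y the rectangle is axis-aligned; the map (x,y)→(u,v) scales areas by 2.
u-values: 1, 8, -1, 9; range = 9 − (-1) = 10.
v-values: 3, -2, 11, 3; range = 11 − (-2) = 13.
Area = (10 × 13) / 2 = 65.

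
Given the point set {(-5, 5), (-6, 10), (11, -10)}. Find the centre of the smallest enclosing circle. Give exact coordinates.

(2.5, 0)

Call the three points A, B, C in the order given.
Side lengths²: AB² = 26, AC² = 481, BC² = 689.
Since BC² = 689 ≥ 481 + 26 = 507, the angle opposite BC is not acute, so the smallest enclosing circle has BC as diameter.
Centre = midpoint of BC = (2.5, 0), r² = 689/4 = 172.25.
Centre = (2.5, 0).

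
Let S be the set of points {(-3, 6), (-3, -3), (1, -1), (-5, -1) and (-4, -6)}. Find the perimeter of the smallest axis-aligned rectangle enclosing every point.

Width = max x − min x = 1 − (-5) = 6.
Height = max y − min y = 6 − (-6) = 12.
Perimeter = 2(6 + 12) = 36.

36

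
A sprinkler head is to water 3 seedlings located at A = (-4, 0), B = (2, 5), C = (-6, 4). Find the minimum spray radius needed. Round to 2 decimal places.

4.14

Side lengths²: AB² = 61, AC² = 20, BC² = 65.
Since BC² = 65 < 61 + 20 = 81, the triangle is acute, so the smallest enclosing circle is the circumcircle.
Circumcentre = (-32/17, 121/34), r² = 19825/1156.
r = √(19825/1156) ≈ 4.14.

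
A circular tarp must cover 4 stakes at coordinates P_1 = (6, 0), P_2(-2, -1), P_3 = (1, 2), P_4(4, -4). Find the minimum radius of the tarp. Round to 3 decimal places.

4.031

The minimum enclosing circle of a finite set is fixed by two of the points (as a diameter) or three (as a circumcircle).
The farthest pair is P_1–P_2 with squared distance 65. The circle on this segment as diameter has centre (2, -0.5) and r² = 65/4 = 16.25.
Check P_3: distance² to centre = 7.25 ≤ 16.25, so it lies inside.
All remaining points lie in this disk, and no smaller disk contains both endpoints, so this is the minimum enclosing circle.
r = √(16.25) ≈ 4.031.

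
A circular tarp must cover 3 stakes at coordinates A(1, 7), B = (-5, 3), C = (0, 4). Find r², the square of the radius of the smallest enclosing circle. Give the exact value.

13

Side lengths²: AB² = 52, AC² = 10, BC² = 26.
Since AB² = 52 ≥ 26 + 10 = 36, the angle opposite AB is not acute, so the smallest enclosing circle has AB as diameter.
Centre = midpoint of AB = (-2, 5), r² = 52/4 = 13.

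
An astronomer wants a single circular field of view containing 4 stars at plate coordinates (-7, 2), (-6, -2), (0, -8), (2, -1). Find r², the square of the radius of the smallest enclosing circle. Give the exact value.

37.25

The minimum enclosing circle of a finite set is fixed by two of the points (as a diameter) or three (as a circumcircle).
The farthest pair is (-7, 2)–(0, -8) with squared distance 149. The circle on this segment as diameter has centre (-3.5, -3) and r² = 149/4 = 37.25.
Check (-6, -2): distance² to centre = 7.25 ≤ 37.25, so it lies inside.
All remaining points lie in this disk, and no smaller disk contains both endpoints, so this is the minimum enclosing circle.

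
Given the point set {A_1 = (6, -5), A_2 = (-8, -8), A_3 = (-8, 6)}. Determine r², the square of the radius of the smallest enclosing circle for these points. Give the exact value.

64985/784

Side lengths²: A_1A_2² = 205, A_1A_3² = 317, A_2A_3² = 196.
Since A_1A_3² = 317 < 205 + 196 = 401, the triangle is acute, so the smallest enclosing circle is the circumcircle.
Circumcentre = (-61/28, -1), r² = 64985/784.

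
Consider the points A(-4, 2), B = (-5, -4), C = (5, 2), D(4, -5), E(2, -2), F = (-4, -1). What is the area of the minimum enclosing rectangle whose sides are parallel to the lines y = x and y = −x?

120

In coordinates u = x + y, v = x − y the rectangle is axis-aligned; the map (x,y)→(u,v) scales areas by 2.
u-values: -2, -9, 7, -1, 0, -5; range = 7 − (-9) = 16.
v-values: -6, -1, 3, 9, 4, -3; range = 9 − (-6) = 15.
Area = (16 × 15) / 2 = 120.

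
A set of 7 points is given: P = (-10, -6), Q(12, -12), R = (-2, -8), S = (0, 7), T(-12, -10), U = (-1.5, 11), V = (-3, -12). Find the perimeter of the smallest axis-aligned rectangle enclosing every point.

Width = max x − min x = 12 − (-12) = 24.
Height = max y − min y = 11 − (-12) = 23.
Perimeter = 2(24 + 23) = 94.

94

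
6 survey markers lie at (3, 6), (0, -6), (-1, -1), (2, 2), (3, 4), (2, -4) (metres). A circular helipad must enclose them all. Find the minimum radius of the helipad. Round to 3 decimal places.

The farthest pair is (3, 6)–(0, -6) with squared distance 153. The circle on this segment as diameter has centre (1.5, 0) and r² = 153/4 = 38.25.
Check (-1, -1): distance² to centre = 7.25 ≤ 38.25, so it lies inside.
All remaining points lie in this disk, and no smaller disk contains both endpoints, so this is the minimum enclosing circle.
r = √(38.25) ≈ 6.185.

6.185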